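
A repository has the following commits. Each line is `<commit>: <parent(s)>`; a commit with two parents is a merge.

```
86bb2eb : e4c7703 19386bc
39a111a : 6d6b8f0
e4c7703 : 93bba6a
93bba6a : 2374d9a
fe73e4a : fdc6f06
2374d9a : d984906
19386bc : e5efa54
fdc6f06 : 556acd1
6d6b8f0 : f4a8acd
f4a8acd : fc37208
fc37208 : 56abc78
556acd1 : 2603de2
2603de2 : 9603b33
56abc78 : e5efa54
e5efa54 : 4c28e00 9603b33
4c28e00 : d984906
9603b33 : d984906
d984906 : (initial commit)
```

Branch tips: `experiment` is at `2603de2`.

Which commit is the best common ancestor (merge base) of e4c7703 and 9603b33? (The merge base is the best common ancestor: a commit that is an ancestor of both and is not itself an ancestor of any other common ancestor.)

d984906

Ancestors of e4c7703: {2374d9a, 93bba6a, d984906, e4c7703}.
Ancestors of 9603b33: {9603b33, d984906}.
Common ancestors: {d984906}.
The only common ancestor is d984906, so it is the merge base.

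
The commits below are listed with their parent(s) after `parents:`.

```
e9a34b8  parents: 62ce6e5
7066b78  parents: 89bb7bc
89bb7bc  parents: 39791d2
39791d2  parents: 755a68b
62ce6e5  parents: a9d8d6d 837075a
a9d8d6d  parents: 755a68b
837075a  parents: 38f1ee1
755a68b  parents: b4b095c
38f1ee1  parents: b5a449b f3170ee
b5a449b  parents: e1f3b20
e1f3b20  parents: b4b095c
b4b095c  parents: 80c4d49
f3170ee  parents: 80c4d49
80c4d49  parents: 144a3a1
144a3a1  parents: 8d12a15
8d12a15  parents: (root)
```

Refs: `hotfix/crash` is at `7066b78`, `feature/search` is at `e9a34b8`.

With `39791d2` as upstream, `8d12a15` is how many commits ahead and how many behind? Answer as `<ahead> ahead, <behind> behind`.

0 ahead, 5 behind

Reachable from 8d12a15: {8d12a15}.
Reachable from 39791d2: {144a3a1, 39791d2, 755a68b, 80c4d49, 8d12a15, b4b095c}.
Only in 8d12a15's history (ahead): {} — 0.
Only in 39791d2's history (behind): {144a3a1, 39791d2, 755a68b, 80c4d49, b4b095c} — 5.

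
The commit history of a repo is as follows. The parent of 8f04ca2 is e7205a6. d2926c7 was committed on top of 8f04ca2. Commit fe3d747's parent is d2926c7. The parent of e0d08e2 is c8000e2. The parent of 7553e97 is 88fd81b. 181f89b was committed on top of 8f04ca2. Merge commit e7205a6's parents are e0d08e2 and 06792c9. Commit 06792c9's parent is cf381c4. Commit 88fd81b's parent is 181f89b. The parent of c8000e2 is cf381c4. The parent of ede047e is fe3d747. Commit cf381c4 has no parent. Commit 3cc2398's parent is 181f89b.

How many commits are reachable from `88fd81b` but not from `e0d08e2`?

Reachable from 88fd81b: {06792c9, 181f89b, 88fd81b, 8f04ca2, c8000e2, cf381c4, e0d08e2, e7205a6}.
Reachable from e0d08e2: {c8000e2, cf381c4, e0d08e2}.
In 88fd81b's history but not e0d08e2's: {06792c9, 181f89b, 88fd81b, 8f04ca2, e7205a6} — 5 commits.

5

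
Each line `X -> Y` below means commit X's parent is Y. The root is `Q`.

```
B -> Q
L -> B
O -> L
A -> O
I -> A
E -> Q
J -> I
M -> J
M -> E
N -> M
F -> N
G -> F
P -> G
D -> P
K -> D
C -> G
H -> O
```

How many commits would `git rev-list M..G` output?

3

Reachable from G: {A, B, E, F, G, I, J, L, M, N, O, Q}.
Reachable from M: {A, B, E, I, J, L, M, O, Q}.
In G's history but not M's: {F, G, N} — 3 commits.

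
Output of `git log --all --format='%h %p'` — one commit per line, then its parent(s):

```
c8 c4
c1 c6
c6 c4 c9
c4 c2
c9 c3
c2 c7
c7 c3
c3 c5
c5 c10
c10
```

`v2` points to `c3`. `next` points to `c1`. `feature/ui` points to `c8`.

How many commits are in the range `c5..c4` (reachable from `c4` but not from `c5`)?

Reachable from c4: {c10, c2, c3, c4, c5, c7}.
Reachable from c5: {c10, c5}.
In c4's history but not c5's: {c2, c3, c4, c7} — 4 commits.

4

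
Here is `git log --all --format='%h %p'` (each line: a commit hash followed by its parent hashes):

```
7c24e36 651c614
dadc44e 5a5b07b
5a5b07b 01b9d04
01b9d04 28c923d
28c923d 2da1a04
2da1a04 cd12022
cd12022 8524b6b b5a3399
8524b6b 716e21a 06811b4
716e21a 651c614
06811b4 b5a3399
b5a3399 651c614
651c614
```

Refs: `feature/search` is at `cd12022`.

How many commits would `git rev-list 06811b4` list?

Walking parent pointers from 06811b4: reachable set = {06811b4, 651c614, b5a3399}.
That is 3 commits.

3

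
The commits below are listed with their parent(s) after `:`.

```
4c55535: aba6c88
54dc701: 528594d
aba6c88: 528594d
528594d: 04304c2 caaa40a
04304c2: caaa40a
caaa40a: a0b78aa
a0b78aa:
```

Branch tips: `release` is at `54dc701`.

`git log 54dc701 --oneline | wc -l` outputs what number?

Walking parent pointers from 54dc701: reachable set = {04304c2, 528594d, 54dc701, a0b78aa, caaa40a}.
That is 5 commits.

5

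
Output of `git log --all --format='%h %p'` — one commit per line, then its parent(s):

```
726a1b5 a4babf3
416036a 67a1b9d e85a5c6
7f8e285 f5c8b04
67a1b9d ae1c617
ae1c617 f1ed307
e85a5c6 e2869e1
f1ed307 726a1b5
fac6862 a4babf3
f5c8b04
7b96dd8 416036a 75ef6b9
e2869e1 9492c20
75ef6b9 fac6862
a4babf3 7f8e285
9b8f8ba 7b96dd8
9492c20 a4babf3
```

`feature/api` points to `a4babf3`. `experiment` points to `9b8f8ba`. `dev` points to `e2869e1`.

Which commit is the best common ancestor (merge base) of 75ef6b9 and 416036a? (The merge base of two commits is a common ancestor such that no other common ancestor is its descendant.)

a4babf3

Ancestors of 75ef6b9: {75ef6b9, 7f8e285, a4babf3, f5c8b04, fac6862}.
Ancestors of 416036a: {416036a, 67a1b9d, 726a1b5, 7f8e285, 9492c20, a4babf3, ae1c617, e2869e1, e85a5c6, f1ed307, f5c8b04}.
Common ancestors: {7f8e285, a4babf3, f5c8b04}.
Among these, a4babf3 is not an ancestor of any other common ancestor — it is the merge base.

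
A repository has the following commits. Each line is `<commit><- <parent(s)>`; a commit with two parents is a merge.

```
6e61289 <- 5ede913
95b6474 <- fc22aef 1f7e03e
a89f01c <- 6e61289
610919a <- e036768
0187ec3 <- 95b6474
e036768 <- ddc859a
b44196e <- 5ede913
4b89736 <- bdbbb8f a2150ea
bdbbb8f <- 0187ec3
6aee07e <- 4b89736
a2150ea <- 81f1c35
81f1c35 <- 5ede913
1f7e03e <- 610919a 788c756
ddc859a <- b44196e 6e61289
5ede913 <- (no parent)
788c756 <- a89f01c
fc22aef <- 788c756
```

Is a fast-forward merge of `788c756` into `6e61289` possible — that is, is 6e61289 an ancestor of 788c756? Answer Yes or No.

Yes

A fast-forward from 6e61289 to 788c756 is possible iff 6e61289 is an ancestor of 788c756.
Ancestors of 788c756: {5ede913, 6e61289, 788c756, a89f01c}.
6e61289 is among them, so fast-forward is possible.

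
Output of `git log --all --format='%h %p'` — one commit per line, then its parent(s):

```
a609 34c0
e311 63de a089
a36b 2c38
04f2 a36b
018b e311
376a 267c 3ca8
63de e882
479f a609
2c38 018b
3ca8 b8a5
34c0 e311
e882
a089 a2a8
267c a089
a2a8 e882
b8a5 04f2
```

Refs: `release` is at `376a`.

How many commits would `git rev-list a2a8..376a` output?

11

Reachable from 376a: {018b, 04f2, 267c, 2c38, 376a, 3ca8, 63de, a089, a2a8, a36b, b8a5, e311, e882}.
Reachable from a2a8: {a2a8, e882}.
In 376a's history but not a2a8's: {018b, 04f2, 267c, 2c38, 376a, 3ca8, 63de, a089, a36b, b8a5, e311} — 11 commits.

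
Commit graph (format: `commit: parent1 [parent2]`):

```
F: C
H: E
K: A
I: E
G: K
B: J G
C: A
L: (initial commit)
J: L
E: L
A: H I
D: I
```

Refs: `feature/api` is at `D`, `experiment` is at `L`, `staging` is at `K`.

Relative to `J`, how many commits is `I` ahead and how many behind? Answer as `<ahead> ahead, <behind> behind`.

2 ahead, 1 behind

Reachable from I: {E, I, L}.
Reachable from J: {J, L}.
Only in I's history (ahead): {E, I} — 2.
Only in J's history (behind): {J} — 1.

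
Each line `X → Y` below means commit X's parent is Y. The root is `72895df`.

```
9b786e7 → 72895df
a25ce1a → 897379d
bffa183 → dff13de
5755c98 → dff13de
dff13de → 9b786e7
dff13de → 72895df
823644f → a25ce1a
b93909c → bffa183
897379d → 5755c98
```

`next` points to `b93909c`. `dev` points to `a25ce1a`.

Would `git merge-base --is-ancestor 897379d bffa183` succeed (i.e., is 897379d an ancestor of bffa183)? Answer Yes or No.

Ancestors of bffa183: {72895df, 9b786e7, bffa183, dff13de}.
897379d is not in that set, so it is not an ancestor of bffa183.

No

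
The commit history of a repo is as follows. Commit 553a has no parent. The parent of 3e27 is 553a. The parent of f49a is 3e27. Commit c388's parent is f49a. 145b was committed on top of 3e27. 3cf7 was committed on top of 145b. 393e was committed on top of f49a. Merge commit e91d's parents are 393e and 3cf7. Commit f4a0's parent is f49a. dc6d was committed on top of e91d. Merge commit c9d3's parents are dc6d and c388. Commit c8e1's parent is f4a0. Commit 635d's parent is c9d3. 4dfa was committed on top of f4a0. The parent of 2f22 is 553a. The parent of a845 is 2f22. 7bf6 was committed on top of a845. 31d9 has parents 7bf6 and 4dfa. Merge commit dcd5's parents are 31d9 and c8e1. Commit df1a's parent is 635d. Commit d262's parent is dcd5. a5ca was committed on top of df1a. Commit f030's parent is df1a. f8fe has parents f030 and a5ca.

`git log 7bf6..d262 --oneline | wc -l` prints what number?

8

Reachable from d262: {2f22, 31d9, 3e27, 4dfa, 553a, 7bf6, a845, c8e1, d262, dcd5, f49a, f4a0}.
Reachable from 7bf6: {2f22, 553a, 7bf6, a845}.
In d262's history but not 7bf6's: {31d9, 3e27, 4dfa, c8e1, d262, dcd5, f49a, f4a0} — 8 commits.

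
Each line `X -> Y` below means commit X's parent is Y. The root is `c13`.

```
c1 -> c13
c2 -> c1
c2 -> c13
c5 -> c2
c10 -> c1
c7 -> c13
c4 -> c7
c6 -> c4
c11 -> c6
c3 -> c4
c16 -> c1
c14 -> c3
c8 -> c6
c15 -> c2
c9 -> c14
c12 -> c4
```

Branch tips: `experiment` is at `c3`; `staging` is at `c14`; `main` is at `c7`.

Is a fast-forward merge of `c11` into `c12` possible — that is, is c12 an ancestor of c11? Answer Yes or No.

No

A fast-forward from c12 to c11 is possible iff c12 is an ancestor of c11.
Ancestors of c11: {c11, c13, c4, c6, c7}.
c12 is not among them, so fast-forward is not possible.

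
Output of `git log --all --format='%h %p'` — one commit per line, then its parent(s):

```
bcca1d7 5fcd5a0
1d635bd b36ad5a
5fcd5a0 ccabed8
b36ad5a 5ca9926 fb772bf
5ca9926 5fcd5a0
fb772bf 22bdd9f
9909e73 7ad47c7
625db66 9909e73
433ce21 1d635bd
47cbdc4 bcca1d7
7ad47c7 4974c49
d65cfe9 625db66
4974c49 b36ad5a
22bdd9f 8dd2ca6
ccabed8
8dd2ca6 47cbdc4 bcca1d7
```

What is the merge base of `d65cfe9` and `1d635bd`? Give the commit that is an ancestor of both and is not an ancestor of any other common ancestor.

Ancestors of d65cfe9: {22bdd9f, 47cbdc4, 4974c49, 5ca9926, 5fcd5a0, 625db66, 7ad47c7, 8dd2ca6, 9909e73, b36ad5a, bcca1d7, ccabed8, d65cfe9, fb772bf}.
Ancestors of 1d635bd: {1d635bd, 22bdd9f, 47cbdc4, 5ca9926, 5fcd5a0, 8dd2ca6, b36ad5a, bcca1d7, ccabed8, fb772bf}.
Common ancestors: {22bdd9f, 47cbdc4, 5ca9926, 5fcd5a0, 8dd2ca6, b36ad5a, bcca1d7, ccabed8, fb772bf}.
Among these, b36ad5a is not an ancestor of any other common ancestor — it is the merge base.

b36ad5a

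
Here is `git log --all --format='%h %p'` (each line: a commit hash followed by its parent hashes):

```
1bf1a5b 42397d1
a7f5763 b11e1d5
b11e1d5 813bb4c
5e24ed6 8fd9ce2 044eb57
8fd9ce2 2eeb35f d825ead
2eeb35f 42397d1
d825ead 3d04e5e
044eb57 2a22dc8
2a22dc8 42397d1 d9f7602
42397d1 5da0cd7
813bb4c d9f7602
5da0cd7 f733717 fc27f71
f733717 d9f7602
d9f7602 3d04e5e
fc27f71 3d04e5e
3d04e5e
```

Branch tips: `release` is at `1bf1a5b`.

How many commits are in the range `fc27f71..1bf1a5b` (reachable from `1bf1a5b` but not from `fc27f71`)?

Reachable from 1bf1a5b: {1bf1a5b, 3d04e5e, 42397d1, 5da0cd7, d9f7602, f733717, fc27f71}.
Reachable from fc27f71: {3d04e5e, fc27f71}.
In 1bf1a5b's history but not fc27f71's: {1bf1a5b, 42397d1, 5da0cd7, d9f7602, f733717} — 5 commits.

5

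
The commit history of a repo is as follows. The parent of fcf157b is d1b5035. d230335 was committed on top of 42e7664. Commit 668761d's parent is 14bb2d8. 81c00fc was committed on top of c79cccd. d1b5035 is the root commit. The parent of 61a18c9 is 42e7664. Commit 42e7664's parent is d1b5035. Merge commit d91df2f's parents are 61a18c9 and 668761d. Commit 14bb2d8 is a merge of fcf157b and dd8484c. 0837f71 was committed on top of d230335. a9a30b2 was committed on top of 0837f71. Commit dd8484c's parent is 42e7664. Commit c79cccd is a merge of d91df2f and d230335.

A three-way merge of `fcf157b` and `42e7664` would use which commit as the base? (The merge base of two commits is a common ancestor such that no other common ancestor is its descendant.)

d1b5035

Ancestors of fcf157b: {d1b5035, fcf157b}.
Ancestors of 42e7664: {42e7664, d1b5035}.
Common ancestors: {d1b5035}.
The only common ancestor is d1b5035, so it is the merge base.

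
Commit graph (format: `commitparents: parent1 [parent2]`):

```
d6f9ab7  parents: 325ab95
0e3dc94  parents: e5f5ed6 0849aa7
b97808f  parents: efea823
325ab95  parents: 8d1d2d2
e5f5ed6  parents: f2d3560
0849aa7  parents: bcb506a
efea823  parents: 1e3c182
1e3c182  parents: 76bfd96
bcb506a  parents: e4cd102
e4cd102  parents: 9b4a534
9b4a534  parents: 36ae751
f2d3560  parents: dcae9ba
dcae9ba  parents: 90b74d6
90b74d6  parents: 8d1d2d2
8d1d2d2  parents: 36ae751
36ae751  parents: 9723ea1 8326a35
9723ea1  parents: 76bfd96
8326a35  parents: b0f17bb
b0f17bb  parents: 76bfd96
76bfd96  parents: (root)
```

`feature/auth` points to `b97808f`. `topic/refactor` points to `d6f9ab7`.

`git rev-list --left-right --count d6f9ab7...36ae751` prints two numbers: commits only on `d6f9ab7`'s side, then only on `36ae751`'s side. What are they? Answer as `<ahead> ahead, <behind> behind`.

Reachable from d6f9ab7: {325ab95, 36ae751, 76bfd96, 8326a35, 8d1d2d2, 9723ea1, b0f17bb, d6f9ab7}.
Reachable from 36ae751: {36ae751, 76bfd96, 8326a35, 9723ea1, b0f17bb}.
Only in d6f9ab7's history (ahead): {325ab95, 8d1d2d2, d6f9ab7} — 3.
Only in 36ae751's history (behind): {} — 0.

3 ahead, 0 behind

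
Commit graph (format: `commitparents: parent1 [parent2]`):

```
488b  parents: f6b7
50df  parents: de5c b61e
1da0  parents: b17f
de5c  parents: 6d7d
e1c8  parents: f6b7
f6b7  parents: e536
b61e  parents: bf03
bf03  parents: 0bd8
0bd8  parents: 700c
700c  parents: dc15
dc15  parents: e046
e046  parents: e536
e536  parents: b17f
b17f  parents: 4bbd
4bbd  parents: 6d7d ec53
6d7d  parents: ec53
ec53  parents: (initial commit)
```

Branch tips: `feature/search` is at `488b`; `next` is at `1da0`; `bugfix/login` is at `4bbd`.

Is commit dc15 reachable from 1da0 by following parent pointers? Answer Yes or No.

Ancestors of 1da0: {1da0, 4bbd, 6d7d, b17f, ec53}.
dc15 is not in that set, so it is not an ancestor of 1da0.

No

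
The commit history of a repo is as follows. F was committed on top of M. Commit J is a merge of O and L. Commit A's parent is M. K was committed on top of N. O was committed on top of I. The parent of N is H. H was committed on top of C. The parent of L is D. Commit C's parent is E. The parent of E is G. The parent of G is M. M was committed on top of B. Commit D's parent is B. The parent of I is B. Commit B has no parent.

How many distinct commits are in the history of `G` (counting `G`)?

3

Walking parent pointers from G: reachable set = {B, G, M}.
That is 3 commits.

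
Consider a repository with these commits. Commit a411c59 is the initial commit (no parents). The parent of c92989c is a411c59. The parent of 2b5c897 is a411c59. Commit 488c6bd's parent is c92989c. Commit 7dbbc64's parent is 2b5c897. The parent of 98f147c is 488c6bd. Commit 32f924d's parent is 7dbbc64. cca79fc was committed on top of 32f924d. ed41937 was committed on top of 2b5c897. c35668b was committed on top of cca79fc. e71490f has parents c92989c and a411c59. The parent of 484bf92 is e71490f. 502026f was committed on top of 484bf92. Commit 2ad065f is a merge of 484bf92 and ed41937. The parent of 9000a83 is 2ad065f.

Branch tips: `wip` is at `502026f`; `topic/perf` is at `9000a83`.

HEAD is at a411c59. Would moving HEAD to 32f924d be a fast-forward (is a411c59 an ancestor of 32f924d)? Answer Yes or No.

Yes

A fast-forward from a411c59 to 32f924d is possible iff a411c59 is an ancestor of 32f924d.
Ancestors of 32f924d: {2b5c897, 32f924d, 7dbbc64, a411c59}.
a411c59 is among them, so fast-forward is possible.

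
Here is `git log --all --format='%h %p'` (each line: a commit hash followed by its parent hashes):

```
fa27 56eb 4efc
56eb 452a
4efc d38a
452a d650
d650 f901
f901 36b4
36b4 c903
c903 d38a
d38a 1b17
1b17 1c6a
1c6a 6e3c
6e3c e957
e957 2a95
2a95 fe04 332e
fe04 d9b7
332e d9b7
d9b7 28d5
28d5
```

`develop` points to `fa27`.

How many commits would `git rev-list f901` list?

13

Walking parent pointers from f901: reachable set = {1b17, 1c6a, 28d5, 2a95, 332e, 36b4, 6e3c, c903, d38a, d9b7, e957, f901, fe04}.
That is 13 commits.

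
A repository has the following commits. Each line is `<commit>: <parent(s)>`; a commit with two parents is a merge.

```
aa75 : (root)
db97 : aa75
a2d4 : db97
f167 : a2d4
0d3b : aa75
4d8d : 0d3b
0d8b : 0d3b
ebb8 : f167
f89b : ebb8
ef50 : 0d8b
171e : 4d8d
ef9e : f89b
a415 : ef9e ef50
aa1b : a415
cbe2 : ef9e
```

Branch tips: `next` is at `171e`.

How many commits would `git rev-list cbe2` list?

8

Walking parent pointers from cbe2: reachable set = {a2d4, aa75, cbe2, db97, ebb8, ef9e, f167, f89b}.
That is 8 commits.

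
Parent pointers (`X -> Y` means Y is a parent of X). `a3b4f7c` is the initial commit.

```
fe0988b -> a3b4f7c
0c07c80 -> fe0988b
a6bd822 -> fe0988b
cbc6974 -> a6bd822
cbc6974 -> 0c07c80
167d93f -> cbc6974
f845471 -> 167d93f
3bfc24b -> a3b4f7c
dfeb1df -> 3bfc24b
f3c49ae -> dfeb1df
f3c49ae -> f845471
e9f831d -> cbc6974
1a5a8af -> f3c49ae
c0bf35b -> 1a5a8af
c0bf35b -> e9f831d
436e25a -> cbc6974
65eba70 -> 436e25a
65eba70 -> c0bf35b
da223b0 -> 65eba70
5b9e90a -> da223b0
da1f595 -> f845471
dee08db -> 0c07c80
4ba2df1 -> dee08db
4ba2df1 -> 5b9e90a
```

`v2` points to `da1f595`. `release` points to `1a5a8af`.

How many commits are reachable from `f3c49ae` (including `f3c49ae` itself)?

10

Walking parent pointers from f3c49ae: reachable set = {0c07c80, 167d93f, 3bfc24b, a3b4f7c, a6bd822, cbc6974, dfeb1df, f3c49ae, f845471, fe0988b}.
That is 10 commits.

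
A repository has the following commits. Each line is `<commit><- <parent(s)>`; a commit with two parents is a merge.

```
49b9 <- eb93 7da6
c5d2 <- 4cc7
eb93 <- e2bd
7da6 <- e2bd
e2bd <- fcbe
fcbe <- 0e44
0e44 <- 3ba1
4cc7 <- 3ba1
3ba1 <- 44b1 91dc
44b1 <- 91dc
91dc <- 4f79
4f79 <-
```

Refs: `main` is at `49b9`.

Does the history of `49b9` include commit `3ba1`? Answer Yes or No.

Yes

Ancestors of 49b9 (commits reachable by following parents): {0e44, 3ba1, 44b1, 49b9, 4f79, 7da6, 91dc, e2bd, eb93, fcbe}.
3ba1 is in that set, so it is an ancestor of 49b9.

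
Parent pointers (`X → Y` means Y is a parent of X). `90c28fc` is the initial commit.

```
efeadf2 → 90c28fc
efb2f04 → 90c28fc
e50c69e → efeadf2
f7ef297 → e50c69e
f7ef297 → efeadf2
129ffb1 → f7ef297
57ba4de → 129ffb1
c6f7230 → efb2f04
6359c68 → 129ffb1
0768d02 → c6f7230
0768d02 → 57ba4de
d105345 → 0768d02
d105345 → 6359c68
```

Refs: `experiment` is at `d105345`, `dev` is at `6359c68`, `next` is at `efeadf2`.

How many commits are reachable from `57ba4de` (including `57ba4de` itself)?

6

Walking parent pointers from 57ba4de: reachable set = {129ffb1, 57ba4de, 90c28fc, e50c69e, efeadf2, f7ef297}.
That is 6 commits.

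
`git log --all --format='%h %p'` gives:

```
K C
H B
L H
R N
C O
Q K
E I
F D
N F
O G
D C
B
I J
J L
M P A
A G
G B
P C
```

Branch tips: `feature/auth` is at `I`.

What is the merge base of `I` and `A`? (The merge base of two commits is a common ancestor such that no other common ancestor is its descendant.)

B

Ancestors of I: {B, H, I, J, L}.
Ancestors of A: {A, B, G}.
Common ancestors: {B}.
The only common ancestor is B, so it is the merge base.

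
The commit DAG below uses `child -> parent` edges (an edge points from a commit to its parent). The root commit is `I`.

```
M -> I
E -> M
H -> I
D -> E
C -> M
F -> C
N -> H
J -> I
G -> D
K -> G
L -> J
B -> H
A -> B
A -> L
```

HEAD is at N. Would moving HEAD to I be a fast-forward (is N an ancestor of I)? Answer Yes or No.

No

A fast-forward from N to I is possible iff N is an ancestor of I.
Ancestors of I: {I}.
N is not among them, so fast-forward is not possible.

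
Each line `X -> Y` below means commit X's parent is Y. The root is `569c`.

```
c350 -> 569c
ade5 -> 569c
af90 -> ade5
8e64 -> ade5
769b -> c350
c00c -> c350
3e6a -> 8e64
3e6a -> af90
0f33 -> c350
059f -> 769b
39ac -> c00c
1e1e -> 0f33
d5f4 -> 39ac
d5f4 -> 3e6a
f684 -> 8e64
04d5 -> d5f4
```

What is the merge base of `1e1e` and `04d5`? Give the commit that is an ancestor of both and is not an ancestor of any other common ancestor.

Ancestors of 1e1e: {0f33, 1e1e, 569c, c350}.
Ancestors of 04d5: {04d5, 39ac, 3e6a, 569c, 8e64, ade5, af90, c00c, c350, d5f4}.
Common ancestors: {569c, c350}.
Among these, c350 is not an ancestor of any other common ancestor — it is the merge base.

c350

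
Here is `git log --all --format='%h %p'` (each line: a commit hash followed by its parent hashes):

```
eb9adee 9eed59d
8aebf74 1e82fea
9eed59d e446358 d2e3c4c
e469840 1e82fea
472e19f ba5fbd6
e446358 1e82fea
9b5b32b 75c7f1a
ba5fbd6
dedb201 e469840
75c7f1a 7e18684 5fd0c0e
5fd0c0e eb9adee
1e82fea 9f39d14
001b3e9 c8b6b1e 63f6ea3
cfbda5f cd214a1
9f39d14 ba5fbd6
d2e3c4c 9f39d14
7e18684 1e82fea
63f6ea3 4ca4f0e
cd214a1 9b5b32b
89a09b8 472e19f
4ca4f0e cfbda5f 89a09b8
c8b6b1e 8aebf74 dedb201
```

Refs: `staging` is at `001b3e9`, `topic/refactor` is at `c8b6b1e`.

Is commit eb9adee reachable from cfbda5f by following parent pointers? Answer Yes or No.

Ancestors of cfbda5f (commits reachable by following parents): {1e82fea, 5fd0c0e, 75c7f1a, 7e18684, 9b5b32b, 9eed59d, 9f39d14, ba5fbd6, cd214a1, cfbda5f, d2e3c4c, e446358, eb9adee}.
eb9adee is in that set, so it is an ancestor of cfbda5f.

Yes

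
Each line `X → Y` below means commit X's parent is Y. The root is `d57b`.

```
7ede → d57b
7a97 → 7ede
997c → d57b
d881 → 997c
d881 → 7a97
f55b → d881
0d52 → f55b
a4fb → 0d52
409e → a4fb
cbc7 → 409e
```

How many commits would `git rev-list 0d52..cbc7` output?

3

Reachable from cbc7: {0d52, 409e, 7a97, 7ede, 997c, a4fb, cbc7, d57b, d881, f55b}.
Reachable from 0d52: {0d52, 7a97, 7ede, 997c, d57b, d881, f55b}.
In cbc7's history but not 0d52's: {409e, a4fb, cbc7} — 3 commits.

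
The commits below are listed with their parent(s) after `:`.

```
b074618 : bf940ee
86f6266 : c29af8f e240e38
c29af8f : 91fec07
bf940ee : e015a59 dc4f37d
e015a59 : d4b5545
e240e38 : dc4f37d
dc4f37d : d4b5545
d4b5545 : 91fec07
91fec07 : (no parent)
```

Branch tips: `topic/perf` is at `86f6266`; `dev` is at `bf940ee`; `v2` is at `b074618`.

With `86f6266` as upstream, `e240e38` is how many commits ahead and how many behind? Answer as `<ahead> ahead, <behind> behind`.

0 ahead, 2 behind

Reachable from e240e38: {91fec07, d4b5545, dc4f37d, e240e38}.
Reachable from 86f6266: {86f6266, 91fec07, c29af8f, d4b5545, dc4f37d, e240e38}.
Only in e240e38's history (ahead): {} — 0.
Only in 86f6266's history (behind): {86f6266, c29af8f} — 2.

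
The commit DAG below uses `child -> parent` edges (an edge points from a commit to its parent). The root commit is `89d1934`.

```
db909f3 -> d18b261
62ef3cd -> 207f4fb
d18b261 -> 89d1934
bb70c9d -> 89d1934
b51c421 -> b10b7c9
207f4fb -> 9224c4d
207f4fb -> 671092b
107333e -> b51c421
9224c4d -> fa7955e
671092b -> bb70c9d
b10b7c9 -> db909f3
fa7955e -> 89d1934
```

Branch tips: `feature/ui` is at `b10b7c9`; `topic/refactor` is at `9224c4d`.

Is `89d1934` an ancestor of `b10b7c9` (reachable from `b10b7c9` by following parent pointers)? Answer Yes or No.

Ancestors of b10b7c9 (commits reachable by following parents): {89d1934, b10b7c9, d18b261, db909f3}.
89d1934 is in that set, so it is an ancestor of b10b7c9.

Yes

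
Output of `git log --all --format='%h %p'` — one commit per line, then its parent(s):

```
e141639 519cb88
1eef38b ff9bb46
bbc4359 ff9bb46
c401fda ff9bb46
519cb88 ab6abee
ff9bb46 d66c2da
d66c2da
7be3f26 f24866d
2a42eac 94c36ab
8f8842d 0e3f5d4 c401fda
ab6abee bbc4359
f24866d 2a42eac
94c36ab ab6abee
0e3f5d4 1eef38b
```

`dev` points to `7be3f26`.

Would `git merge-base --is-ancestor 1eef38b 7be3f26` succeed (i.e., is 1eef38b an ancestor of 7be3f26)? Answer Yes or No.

Ancestors of 7be3f26: {2a42eac, 7be3f26, 94c36ab, ab6abee, bbc4359, d66c2da, f24866d, ff9bb46}.
1eef38b is not in that set, so it is not an ancestor of 7be3f26.

No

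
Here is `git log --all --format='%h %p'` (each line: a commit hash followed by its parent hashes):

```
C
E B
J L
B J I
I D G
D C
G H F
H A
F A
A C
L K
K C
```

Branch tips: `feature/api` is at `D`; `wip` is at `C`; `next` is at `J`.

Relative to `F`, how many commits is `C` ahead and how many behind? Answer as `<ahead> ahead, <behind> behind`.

Reachable from C: {C}.
Reachable from F: {A, C, F}.
Only in C's history (ahead): {} — 0.
Only in F's history (behind): {A, F} — 2.

0 ahead, 2 behind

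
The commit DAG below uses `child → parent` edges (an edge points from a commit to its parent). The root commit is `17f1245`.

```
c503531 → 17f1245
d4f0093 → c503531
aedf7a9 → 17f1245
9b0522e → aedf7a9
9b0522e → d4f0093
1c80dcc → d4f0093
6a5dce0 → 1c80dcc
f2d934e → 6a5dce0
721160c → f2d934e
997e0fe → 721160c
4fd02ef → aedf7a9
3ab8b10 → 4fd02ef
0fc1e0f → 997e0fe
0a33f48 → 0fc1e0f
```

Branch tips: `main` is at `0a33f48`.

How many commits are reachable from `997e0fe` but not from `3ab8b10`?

Reachable from 997e0fe: {17f1245, 1c80dcc, 6a5dce0, 721160c, 997e0fe, c503531, d4f0093, f2d934e}.
Reachable from 3ab8b10: {17f1245, 3ab8b10, 4fd02ef, aedf7a9}.
In 997e0fe's history but not 3ab8b10's: {1c80dcc, 6a5dce0, 721160c, 997e0fe, c503531, d4f0093, f2d934e} — 7 commits.

7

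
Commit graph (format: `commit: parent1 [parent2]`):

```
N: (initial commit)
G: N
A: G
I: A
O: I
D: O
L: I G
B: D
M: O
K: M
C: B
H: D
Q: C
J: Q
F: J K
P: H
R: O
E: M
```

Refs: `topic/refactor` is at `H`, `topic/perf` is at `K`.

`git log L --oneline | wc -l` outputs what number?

5

Walking parent pointers from L: reachable set = {A, G, I, L, N}.
That is 5 commits.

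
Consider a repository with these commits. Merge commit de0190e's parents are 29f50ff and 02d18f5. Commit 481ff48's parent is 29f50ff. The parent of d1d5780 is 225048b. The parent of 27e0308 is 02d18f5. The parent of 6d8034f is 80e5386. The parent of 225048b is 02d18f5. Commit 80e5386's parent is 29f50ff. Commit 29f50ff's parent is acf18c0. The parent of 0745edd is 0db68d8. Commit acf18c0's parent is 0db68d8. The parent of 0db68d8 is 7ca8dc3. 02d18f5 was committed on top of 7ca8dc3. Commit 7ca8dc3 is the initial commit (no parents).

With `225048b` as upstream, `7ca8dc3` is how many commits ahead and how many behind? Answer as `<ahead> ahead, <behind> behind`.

0 ahead, 2 behind

Reachable from 7ca8dc3: {7ca8dc3}.
Reachable from 225048b: {02d18f5, 225048b, 7ca8dc3}.
Only in 7ca8dc3's history (ahead): {} — 0.
Only in 225048b's history (behind): {02d18f5, 225048b} — 2.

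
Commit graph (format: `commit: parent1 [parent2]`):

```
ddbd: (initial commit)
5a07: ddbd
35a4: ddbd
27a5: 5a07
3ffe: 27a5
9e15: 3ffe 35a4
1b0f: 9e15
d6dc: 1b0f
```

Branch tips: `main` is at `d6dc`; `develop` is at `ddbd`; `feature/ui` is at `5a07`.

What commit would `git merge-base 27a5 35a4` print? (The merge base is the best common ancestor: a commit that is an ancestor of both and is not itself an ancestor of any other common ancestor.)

Ancestors of 27a5: {27a5, 5a07, ddbd}.
Ancestors of 35a4: {35a4, ddbd}.
Common ancestors: {ddbd}.
The only common ancestor is ddbd, so it is the merge base.

ddbd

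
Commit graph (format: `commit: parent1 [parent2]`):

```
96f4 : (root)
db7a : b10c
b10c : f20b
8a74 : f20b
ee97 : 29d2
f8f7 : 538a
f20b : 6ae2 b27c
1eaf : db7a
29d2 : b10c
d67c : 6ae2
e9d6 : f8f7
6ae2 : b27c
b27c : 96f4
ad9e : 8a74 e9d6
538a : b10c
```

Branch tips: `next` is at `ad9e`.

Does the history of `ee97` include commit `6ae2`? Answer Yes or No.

Yes

Ancestors of ee97 (commits reachable by following parents): {29d2, 6ae2, 96f4, b10c, b27c, ee97, f20b}.
6ae2 is in that set, so it is an ancestor of ee97.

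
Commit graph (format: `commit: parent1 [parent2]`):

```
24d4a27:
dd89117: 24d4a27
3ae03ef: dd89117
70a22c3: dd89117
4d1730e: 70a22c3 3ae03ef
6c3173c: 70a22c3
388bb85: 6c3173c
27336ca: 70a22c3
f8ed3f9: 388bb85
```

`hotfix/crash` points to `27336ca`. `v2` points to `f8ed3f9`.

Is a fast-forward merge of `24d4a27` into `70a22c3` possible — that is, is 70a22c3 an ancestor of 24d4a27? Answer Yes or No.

No

A fast-forward from 70a22c3 to 24d4a27 is possible iff 70a22c3 is an ancestor of 24d4a27.
Ancestors of 24d4a27: {24d4a27}.
70a22c3 is not among them, so fast-forward is not possible.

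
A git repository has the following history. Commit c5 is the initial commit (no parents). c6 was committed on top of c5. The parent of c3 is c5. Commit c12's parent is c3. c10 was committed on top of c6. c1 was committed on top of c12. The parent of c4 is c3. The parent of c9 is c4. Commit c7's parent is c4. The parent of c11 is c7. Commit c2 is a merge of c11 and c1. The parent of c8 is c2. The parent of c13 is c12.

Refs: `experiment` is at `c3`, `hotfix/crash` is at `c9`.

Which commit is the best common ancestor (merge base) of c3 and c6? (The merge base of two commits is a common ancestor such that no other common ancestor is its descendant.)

c5

Ancestors of c3: {c3, c5}.
Ancestors of c6: {c5, c6}.
Common ancestors: {c5}.
The only common ancestor is c5, so it is the merge base.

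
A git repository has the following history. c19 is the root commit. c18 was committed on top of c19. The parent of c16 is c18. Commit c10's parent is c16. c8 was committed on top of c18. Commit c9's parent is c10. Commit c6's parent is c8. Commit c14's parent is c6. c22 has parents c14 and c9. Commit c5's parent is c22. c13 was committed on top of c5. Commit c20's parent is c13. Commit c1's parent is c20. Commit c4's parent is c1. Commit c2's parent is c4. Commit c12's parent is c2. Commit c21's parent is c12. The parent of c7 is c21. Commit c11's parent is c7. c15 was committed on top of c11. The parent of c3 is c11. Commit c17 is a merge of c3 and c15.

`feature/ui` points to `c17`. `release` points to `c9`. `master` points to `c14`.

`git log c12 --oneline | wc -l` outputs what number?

16

Walking parent pointers from c12: reachable set = {c1, c10, c12, c13, c14, c16, c18, c19, c2, c20, c22, c4, c5, c6, c8, c9}.
That is 16 commits.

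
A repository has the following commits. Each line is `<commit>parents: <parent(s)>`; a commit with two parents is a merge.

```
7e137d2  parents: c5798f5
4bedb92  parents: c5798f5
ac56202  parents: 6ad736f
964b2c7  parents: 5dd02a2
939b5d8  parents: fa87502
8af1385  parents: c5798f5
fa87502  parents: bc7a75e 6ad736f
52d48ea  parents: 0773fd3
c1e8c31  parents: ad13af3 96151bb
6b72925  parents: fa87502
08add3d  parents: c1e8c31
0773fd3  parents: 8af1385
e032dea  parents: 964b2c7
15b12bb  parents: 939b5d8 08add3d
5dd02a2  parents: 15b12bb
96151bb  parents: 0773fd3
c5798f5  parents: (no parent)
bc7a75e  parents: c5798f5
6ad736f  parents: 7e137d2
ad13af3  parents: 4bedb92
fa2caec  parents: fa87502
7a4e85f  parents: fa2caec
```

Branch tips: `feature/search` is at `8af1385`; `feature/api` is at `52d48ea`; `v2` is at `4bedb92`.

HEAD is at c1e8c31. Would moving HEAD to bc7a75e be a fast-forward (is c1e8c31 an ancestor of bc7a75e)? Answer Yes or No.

No

A fast-forward from c1e8c31 to bc7a75e is possible iff c1e8c31 is an ancestor of bc7a75e.
Ancestors of bc7a75e: {bc7a75e, c5798f5}.
c1e8c31 is not among them, so fast-forward is not possible.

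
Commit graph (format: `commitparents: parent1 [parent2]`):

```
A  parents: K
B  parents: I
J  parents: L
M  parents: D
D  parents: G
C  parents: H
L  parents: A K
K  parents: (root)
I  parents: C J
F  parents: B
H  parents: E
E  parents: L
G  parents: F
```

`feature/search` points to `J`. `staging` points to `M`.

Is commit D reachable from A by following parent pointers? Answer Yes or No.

Ancestors of A: {A, K}.
D is not in that set, so it is not an ancestor of A.

No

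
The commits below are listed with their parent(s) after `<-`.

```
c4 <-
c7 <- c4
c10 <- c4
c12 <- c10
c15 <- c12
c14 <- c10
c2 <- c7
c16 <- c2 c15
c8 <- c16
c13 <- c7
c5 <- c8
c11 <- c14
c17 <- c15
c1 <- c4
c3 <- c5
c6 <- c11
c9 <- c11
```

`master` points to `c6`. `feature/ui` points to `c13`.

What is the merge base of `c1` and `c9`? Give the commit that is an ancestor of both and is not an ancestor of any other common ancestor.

Ancestors of c1: {c1, c4}.
Ancestors of c9: {c10, c11, c14, c4, c9}.
Common ancestors: {c4}.
The only common ancestor is c4, so it is the merge base.

c4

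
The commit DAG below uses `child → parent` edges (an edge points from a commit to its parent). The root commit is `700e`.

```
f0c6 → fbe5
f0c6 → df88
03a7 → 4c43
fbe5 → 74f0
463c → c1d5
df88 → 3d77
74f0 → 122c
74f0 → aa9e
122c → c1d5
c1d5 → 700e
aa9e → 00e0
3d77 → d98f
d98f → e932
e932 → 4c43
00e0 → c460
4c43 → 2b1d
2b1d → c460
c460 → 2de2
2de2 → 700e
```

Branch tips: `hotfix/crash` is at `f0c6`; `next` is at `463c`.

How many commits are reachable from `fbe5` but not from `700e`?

8

Reachable from fbe5: {00e0, 122c, 2de2, 700e, 74f0, aa9e, c1d5, c460, fbe5}.
Reachable from 700e: {700e}.
In fbe5's history but not 700e's: {00e0, 122c, 2de2, 74f0, aa9e, c1d5, c460, fbe5} — 8 commits.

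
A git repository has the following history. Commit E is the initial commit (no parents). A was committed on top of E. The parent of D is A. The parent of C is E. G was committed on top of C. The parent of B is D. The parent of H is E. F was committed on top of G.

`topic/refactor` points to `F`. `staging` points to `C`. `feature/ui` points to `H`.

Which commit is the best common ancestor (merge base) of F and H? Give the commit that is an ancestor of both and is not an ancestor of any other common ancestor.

Ancestors of F: {C, E, F, G}.
Ancestors of H: {E, H}.
Common ancestors: {E}.
The only common ancestor is E, so it is the merge base.

E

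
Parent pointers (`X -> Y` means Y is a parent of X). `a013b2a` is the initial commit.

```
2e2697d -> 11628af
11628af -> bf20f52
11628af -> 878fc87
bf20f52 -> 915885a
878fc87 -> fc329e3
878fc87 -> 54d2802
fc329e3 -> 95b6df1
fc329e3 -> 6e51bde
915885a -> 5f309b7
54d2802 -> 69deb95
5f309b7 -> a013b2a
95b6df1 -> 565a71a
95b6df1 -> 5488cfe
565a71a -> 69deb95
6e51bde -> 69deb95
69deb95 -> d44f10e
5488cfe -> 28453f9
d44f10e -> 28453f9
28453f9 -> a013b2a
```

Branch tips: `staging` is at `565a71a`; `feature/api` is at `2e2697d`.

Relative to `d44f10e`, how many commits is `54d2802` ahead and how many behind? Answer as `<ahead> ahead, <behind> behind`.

2 ahead, 0 behind

Reachable from 54d2802: {28453f9, 54d2802, 69deb95, a013b2a, d44f10e}.
Reachable from d44f10e: {28453f9, a013b2a, d44f10e}.
Only in 54d2802's history (ahead): {54d2802, 69deb95} — 2.
Only in d44f10e's history (behind): {} — 0.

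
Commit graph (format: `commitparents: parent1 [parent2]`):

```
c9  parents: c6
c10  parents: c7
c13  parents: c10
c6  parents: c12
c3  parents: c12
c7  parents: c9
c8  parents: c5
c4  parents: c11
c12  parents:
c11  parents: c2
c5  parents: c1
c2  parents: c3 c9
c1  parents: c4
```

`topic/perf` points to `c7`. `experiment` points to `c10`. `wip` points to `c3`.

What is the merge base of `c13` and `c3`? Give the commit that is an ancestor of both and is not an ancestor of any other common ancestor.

c12

Ancestors of c13: {c10, c12, c13, c6, c7, c9}.
Ancestors of c3: {c12, c3}.
Common ancestors: {c12}.
The only common ancestor is c12, so it is the merge base.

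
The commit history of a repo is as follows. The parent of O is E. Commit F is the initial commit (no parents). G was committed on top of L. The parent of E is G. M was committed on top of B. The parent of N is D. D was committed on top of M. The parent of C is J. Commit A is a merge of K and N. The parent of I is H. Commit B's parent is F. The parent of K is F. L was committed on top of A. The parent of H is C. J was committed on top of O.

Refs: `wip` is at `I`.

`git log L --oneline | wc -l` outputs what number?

8

Walking parent pointers from L: reachable set = {A, B, D, F, K, L, M, N}.
That is 8 commits.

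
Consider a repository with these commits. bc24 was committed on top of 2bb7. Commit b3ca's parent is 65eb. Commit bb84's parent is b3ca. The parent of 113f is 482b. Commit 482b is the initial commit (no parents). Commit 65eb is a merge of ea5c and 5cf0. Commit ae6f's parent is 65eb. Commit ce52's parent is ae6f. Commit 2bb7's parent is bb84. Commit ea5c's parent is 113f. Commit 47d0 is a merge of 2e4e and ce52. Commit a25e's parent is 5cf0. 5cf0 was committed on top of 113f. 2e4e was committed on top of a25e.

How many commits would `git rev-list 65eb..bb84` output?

2

Reachable from bb84: {113f, 482b, 5cf0, 65eb, b3ca, bb84, ea5c}.
Reachable from 65eb: {113f, 482b, 5cf0, 65eb, ea5c}.
In bb84's history but not 65eb's: {b3ca, bb84} — 2 commits.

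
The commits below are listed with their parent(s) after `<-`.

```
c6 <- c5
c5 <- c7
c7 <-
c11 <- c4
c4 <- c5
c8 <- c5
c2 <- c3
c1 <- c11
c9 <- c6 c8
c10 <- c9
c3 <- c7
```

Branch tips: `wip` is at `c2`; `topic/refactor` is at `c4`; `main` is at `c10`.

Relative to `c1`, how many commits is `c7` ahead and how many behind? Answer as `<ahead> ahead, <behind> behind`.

0 ahead, 4 behind

Reachable from c7: {c7}.
Reachable from c1: {c1, c11, c4, c5, c7}.
Only in c7's history (ahead): {} — 0.
Only in c1's history (behind): {c1, c11, c4, c5} — 4.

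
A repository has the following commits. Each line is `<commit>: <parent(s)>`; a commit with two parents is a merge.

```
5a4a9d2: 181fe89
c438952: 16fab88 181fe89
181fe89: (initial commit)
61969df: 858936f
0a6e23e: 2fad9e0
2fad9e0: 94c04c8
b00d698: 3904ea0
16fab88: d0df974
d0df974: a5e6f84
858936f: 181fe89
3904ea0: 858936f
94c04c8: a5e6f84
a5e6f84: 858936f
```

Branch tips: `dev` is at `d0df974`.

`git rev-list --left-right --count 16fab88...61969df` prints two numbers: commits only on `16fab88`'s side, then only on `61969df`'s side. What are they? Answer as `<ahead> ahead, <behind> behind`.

3 ahead, 1 behind

Reachable from 16fab88: {16fab88, 181fe89, 858936f, a5e6f84, d0df974}.
Reachable from 61969df: {181fe89, 61969df, 858936f}.
Only in 16fab88's history (ahead): {16fab88, a5e6f84, d0df974} — 3.
Only in 61969df's history (behind): {61969df} — 1.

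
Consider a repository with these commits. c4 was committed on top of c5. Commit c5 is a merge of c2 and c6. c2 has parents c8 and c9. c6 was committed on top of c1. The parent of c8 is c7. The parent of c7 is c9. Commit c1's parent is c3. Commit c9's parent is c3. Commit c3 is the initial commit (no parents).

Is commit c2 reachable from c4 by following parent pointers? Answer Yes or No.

Ancestors of c4 (commits reachable by following parents): {c1, c2, c3, c4, c5, c6, c7, c8, c9}.
c2 is in that set, so it is an ancestor of c4.

Yes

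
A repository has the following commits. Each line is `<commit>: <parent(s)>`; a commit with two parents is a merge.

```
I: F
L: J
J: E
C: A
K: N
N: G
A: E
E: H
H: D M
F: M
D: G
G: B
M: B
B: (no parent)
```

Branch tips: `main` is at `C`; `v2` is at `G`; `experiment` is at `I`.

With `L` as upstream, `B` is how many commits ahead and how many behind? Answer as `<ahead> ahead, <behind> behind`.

0 ahead, 7 behind

Reachable from B: {B}.
Reachable from L: {B, D, E, G, H, J, L, M}.
Only in B's history (ahead): {} — 0.
Only in L's history (behind): {D, E, G, H, J, L, M} — 7.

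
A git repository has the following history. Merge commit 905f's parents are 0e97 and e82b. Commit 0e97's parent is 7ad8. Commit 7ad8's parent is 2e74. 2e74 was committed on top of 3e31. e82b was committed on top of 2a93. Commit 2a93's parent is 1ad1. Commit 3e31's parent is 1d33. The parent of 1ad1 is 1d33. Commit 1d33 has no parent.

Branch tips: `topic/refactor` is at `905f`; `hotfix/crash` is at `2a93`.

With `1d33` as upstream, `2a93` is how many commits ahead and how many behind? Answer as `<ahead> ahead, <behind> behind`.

Reachable from 2a93: {1ad1, 1d33, 2a93}.
Reachable from 1d33: {1d33}.
Only in 2a93's history (ahead): {1ad1, 2a93} — 2.
Only in 1d33's history (behind): {} — 0.

2 ahead, 0 behind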